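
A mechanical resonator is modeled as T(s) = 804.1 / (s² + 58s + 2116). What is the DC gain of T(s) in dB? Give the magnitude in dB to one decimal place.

-8.4 dB

T(0) = 804.1 / 2116 = 0.38001
20 log₁₀(0.38001) = -8.40 dB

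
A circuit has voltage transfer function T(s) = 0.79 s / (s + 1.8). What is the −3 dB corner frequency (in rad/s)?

1.8 rad/s

For a single-pole high-pass, the −3 dB point is at the pole: ω = 1.8 rad/s.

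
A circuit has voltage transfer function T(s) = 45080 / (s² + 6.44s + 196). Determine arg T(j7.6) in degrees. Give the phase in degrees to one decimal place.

-19.5 deg

∠[(j7.6)² + 6.44(j7.6) + 196] = ∠[138.24 + j48.944] = 19.50°
∠T(j7.6) = −19.50° = -19.50°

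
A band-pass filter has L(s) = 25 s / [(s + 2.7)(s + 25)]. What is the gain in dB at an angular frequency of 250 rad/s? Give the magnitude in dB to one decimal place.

|j250| = 250
|j250 + 2.7| = √(250² + 2.7²) = 250
|j250 + 25| = √(250² + 25²) = 251.2
|L(j250)| = 25 × 250 / (250 × 251.2) = 0.099498
20 log₁₀(0.099498) = -20.04 dB

-20.0 dB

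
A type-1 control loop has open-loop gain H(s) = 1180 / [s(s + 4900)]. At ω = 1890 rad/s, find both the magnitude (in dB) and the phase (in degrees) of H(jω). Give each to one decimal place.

|j1890 + 4900| = √(1890² + 4900²) = 5252
|j1890| = 1890
|H(j1890)| = 1180 / (5252 × 1890) = 0.00011888
20 log₁₀(0.00011888) = -78.50 dB
∠(j1890 + 4900) = arctan(1890/4900) = 21.09°
∠(j1890) = 90.00°
∠H(j1890) = − (21.09° + 90.00°) = -111.09°

|H| = -78.5 dB, ∠H = -111.1°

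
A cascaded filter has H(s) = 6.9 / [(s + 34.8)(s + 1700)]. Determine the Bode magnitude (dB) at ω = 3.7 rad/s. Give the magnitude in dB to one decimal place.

|j3.7 + 34.8| = √(3.7² + 34.8²) = 35
|j3.7 + 1700| = √(3.7² + 1700²) = 1700
|H(j3.7)| = 6.9 / (35 × 1700) = 0.00011598
20 log₁₀(0.00011598) = -78.71 dB

-78.7 dB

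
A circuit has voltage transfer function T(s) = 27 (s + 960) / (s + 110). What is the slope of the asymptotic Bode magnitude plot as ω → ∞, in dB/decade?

With 1 zero and 1 pole, the high-frequency asymptotic slope is 20 × (1 − 1) = 0 dB/decade.

0 dB/decade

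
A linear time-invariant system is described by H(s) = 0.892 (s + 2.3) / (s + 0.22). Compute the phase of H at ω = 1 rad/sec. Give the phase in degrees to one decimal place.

∠(j1 + 2.3) = arctan(1/2.3) = 23.50°
∠(j1 + 0.22) = arctan(1/0.22) = 77.59°
∠H(j1) = 23.50° − 77.59° = -54.09°

-54.1 deg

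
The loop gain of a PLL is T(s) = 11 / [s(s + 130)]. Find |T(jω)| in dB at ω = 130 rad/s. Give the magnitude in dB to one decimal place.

-66.7 dB

|j130 + 130| = √(130² + 130²) = 183.8
|j130| = 130
|T(j130)| = 11 / (183.8 × 130) = 0.00046025
20 log₁₀(0.00046025) = -66.74 dB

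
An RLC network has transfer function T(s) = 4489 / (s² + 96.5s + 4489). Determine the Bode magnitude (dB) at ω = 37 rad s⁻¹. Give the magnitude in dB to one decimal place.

-0.5 dB

|(j37)² + 96.5(j37) + 4489| = |3120 + j3570.5| = 4742
|T(j37)| = 4489 / 4742 = 0.94672
20 log₁₀(0.94672) = -0.48 dB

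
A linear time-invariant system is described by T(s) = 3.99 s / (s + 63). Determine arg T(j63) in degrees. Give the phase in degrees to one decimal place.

45.0 deg

∠(j63) = 90.00°
∠(j63 + 63) = arctan(63/63) = 45.00°
∠T(j63) = 90.00° − 45.00° = 45.00°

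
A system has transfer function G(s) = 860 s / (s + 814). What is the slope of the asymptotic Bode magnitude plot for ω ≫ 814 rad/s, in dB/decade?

With 1 zero and 1 pole, the high-frequency asymptotic slope is 20 × (1 − 1) = 0 dB/decade.

0 dB/decade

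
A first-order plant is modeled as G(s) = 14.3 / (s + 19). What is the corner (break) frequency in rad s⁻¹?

The single real pole at s = −19 gives a corner at ω = 19 rad s⁻¹.

19 rad s⁻¹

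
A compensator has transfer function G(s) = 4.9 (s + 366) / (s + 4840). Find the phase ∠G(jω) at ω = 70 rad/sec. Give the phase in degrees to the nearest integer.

10°

∠(j70 + 366) = arctan(70/366) = 10.83°
∠(j70 + 4840) = arctan(70/4840) = 0.83°
∠G(j70) = 10.83° − 0.83° = 10.00°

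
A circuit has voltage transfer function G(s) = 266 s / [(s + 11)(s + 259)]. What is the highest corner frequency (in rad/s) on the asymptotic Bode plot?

Break frequencies occur at each pole and zero magnitude: 11 rad/s, 259 rad/s.
The highest is 259 rad/s.

259 rad/s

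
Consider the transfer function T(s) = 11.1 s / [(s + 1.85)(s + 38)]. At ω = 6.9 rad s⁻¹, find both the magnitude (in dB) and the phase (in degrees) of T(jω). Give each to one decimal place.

|T| = -11.1 dB, ∠T = 4.7°

|j6.9| = 6.9
|j6.9 + 1.85| = √(6.9² + 1.85²) = 7.144
|j6.9 + 38| = √(6.9² + 38²) = 38.62
|T(j6.9)| = 11.1 × 6.9 / (7.144 × 38.62) = 0.2776
20 log₁₀(0.2776) = -11.13 dB
∠(j6.9) = 90.00°
∠(j6.9 + 1.85) = arctan(6.9/1.85) = 74.99°
∠(j6.9 + 38) = arctan(6.9/38) = 10.29°
∠T(j6.9) = 90.00° − (74.99° + 10.29°) = 4.72°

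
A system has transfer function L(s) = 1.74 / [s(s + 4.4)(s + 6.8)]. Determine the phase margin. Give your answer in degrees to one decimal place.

88.8°

Gain crossover: |L(jω)| = 1 at ω ≈ 0.0581 rad/s.
∠L(j0.0581) = −90° − arctan(0.0581/4.4) − arctan(0.0581/6.8) ≈ -91.25°
PM = 180° + (-91.25°) = 88.75°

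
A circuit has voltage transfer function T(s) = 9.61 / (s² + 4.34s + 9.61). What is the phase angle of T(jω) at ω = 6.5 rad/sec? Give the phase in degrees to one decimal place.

∠[(j6.5)² + 4.34(j6.5) + 9.61] = ∠[-32.64 + j28.21] = 139.16°
∠T(j6.5) = −139.16° = -139.16°

-139.2°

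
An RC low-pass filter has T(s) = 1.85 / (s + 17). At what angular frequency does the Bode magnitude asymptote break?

The single real pole at s = −17 gives a corner at ω = 17 rad s⁻¹.

17 rad s⁻¹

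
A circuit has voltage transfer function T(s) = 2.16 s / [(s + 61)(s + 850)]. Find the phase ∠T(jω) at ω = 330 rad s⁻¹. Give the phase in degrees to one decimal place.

-10.7°

∠(j330) = 90.00°
∠(j330 + 61) = arctan(330/61) = 79.53°
∠(j330 + 850) = arctan(330/850) = 21.22°
∠T(j330) = 90.00° − (79.53° + 21.22°) = -10.75°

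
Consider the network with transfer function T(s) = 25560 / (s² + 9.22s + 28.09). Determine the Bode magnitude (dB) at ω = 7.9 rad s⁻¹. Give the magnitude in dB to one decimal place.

|(j7.9)² + 9.22(j7.9) + 28.09| = |-34.32 + j72.838| = 80.52
|T(j7.9)| = 25560 / 80.52 = 317.44
20 log₁₀(317.44) = 50.03 dB

50.0 dB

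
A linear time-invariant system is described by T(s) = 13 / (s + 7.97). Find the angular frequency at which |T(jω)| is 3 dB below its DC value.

7.97 rad/s

For a single-pole low-pass, the −3 dB point is at the pole: ω = 7.97 rad/s.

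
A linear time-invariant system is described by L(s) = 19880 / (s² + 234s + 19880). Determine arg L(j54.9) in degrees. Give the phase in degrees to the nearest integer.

-37°

∠[(j54.9)² + 234(j54.9) + 19880] = ∠[16866 + j12847] = 37.30°
∠L(j54.9) = −37.30° = -37.30°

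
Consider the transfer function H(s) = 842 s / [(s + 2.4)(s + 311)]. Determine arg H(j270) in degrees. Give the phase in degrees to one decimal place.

-40.5 deg

∠(j270) = 90.00°
∠(j270 + 2.4) = arctan(270/2.4) = 89.49°
∠(j270 + 311) = arctan(270/311) = 40.96°
∠H(j270) = 90.00° − (89.49° + 40.96°) = -40.45°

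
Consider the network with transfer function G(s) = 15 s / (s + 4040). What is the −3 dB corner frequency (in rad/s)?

For a single-pole high-pass, the −3 dB point is at the pole: ω = 4040 rad/s.

4040 rad/s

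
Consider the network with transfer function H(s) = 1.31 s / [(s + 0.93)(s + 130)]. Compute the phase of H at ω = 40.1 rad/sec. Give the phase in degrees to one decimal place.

∠(j40.1) = 90.00°
∠(j40.1 + 0.93) = arctan(40.1/0.93) = 88.67°
∠(j40.1 + 130) = arctan(40.1/130) = 17.14°
∠H(j40.1) = 90.00° − (88.67° + 17.14°) = -15.81°

-15.8 deg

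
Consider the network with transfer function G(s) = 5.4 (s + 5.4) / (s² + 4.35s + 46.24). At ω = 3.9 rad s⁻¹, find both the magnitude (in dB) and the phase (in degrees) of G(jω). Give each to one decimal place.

|G| = 0.1 dB, ∠G = 7.2°

|j3.9 + 5.4| = √(3.9² + 5.4²) = 6.661
|(j3.9)² + 4.35(j3.9) + 46.24| = |31.03 + j16.965| = 35.36
|G(j3.9)| = 5.4 × 6.661 / 35.36 = 1.0171
20 log₁₀(1.0171) = 0.15 dB
∠(j3.9 + 5.4) = arctan(3.9/5.4) = 35.84°
∠[(j3.9)² + 4.35(j3.9) + 46.24] = ∠[31.03 + j16.965] = 28.67°
∠G(j3.9) = 35.84° − 28.67° = 7.17°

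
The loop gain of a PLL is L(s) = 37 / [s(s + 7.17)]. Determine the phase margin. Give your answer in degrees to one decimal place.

Gain crossover: |L(jω)| = 1 at ω ≈ 4.4 rad/s.
∠L(j4.4) = −90° − arctan(4.4/7.17) ≈ -121.53°
PM = 180° + (-121.53°) = 58.47°

58.5°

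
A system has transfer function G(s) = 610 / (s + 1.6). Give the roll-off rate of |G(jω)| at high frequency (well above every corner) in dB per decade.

-20 dB/decade

With 0 zeros and 1 pole, the high-frequency asymptotic slope is 20 × (0 − 1) = -20 dB/decade.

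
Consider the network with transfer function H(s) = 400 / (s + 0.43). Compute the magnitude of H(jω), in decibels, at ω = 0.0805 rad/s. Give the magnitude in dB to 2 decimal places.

59.22 dB

|j0.0805 + 0.43| = √(0.0805² + 0.43²) = 0.4375
|H(j0.0805)| = 400 / 0.4375 = 914.35
20 log₁₀(914.35) = 59.222 dB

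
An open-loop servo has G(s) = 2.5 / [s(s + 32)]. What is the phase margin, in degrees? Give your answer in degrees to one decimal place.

89.9°

Gain crossover: |G(jω)| = 1 at ω ≈ 0.0781 rad/s.
∠G(j0.0781) = −90° − arctan(0.0781/32) ≈ -90.14°
PM = 180° + (-90.14°) = 89.86°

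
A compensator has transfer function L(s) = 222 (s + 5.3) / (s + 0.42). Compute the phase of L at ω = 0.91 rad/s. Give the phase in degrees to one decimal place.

∠(j0.91 + 5.3) = arctan(0.91/5.3) = 9.74°
∠(j0.91 + 0.42) = arctan(0.91/0.42) = 65.22°
∠L(j0.91) = 9.74° − 65.22° = -55.48°

-55.5°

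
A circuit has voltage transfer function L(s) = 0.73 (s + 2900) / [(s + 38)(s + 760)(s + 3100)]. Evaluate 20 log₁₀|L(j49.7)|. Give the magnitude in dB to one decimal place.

|j49.7 + 2900| = √(49.7² + 2900²) = 2900
|j49.7 + 38| = √(49.7² + 38²) = 62.56
|j49.7 + 760| = √(49.7² + 760²) = 761.6
|j49.7 + 3100| = √(49.7² + 3100²) = 3100
|L(j49.7)| = 0.73 × 2900 / (62.56 × 761.6 × 3100) = 1.4332e-05
20 log₁₀(1.4332e-05) = -96.87 dB

-96.9 dB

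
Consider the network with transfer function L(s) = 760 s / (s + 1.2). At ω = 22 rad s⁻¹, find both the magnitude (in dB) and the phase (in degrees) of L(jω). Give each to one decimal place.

|j22| = 22
|j22 + 1.2| = √(22² + 1.2²) = 22.03
|L(j22)| = 760 × 22 / 22.03 = 758.87
20 log₁₀(758.87) = 57.60 dB
∠(j22) = 90.00°
∠(j22 + 1.2) = arctan(22/1.2) = 86.88°
∠L(j22) = 90.00° − 86.88° = 3.12°

|L| = 57.6 dB, ∠L = 3.1°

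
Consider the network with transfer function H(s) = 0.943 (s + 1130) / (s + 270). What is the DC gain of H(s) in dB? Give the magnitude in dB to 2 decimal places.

H(0) = 0.943 × 1130 / 270 = 3.9466
20 log₁₀(3.9466) = 11.925 dB

11.92 dB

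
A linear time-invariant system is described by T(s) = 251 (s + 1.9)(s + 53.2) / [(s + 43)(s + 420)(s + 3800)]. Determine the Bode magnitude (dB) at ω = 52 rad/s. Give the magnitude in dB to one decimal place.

-41.0 dB

|j52 + 1.9| = √(52² + 1.9²) = 52.03
|j52 + 53.2| = √(52² + 53.2²) = 74.39
|j52 + 43| = √(52² + 43²) = 67.48
|j52 + 420| = √(52² + 420²) = 423.2
|j52 + 3800| = √(52² + 3800²) = 3800
|T(j52)| = 251 × 52.03 × 74.39 / (67.48 × 423.2 × 3800) = 0.008953
20 log₁₀(0.008953) = -40.96 dB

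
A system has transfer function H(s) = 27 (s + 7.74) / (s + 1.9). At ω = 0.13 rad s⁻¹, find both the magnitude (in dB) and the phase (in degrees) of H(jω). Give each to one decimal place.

|H| = 40.8 dB, ∠H = -3.0 deg

|j0.13 + 7.74| = √(0.13² + 7.74²) = 7.741
|j0.13 + 1.9| = √(0.13² + 1.9²) = 1.904
|H(j0.13)| = 27 × 7.741 / 1.904 = 109.75
20 log₁₀(109.75) = 40.81 dB
∠(j0.13 + 7.74) = arctan(0.13/7.74) = 0.96°
∠(j0.13 + 1.9) = arctan(0.13/1.9) = 3.91°
∠H(j0.13) = 0.96° − 3.91° = -2.95°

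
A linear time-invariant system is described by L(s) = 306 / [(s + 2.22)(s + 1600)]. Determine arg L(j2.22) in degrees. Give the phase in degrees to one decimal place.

∠(j2.22 + 2.22) = arctan(2.22/2.22) = 45.00°
∠(j2.22 + 1600) = arctan(2.22/1600) = 0.08°
∠L(j2.22) = − (45.00° + 0.08°) = -45.08°

-45.1°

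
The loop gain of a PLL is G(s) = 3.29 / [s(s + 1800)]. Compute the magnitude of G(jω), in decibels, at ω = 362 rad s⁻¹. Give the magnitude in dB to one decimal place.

|j362 + 1800| = √(362² + 1800²) = 1836
|j362| = 362
|G(j362)| = 3.29 / (1836 × 362) = 4.95e-06
20 log₁₀(4.95e-06) = -106.11 dB

-106.1 dB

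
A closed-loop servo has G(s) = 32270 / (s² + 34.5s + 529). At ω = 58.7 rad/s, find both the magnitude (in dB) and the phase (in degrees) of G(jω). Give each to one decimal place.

|G| = 19.2 dB, ∠G = -145.2°

|(j58.7)² + 34.5(j58.7) + 529| = |-2916.7 + j2025.2| = 3551
|G(j58.7)| = 32270 / 3551 = 9.088
20 log₁₀(9.088) = 19.17 dB
∠[(j58.7)² + 34.5(j58.7) + 529] = ∠[-2916.7 + j2025.2] = 145.23°
∠G(j58.7) = −145.23° = -145.23°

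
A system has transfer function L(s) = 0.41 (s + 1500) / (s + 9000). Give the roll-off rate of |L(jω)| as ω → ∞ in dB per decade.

With 1 zero and 1 pole, the high-frequency asymptotic slope is 20 × (1 − 1) = 0 dB/decade.

0 dB/decade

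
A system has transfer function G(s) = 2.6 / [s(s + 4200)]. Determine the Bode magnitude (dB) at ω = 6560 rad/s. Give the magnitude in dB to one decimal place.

-145.9 dB

|j6560 + 4200| = √(6560² + 4200²) = 7789
|j6560| = 6560
|G(j6560)| = 2.6 / (7789 × 6560) = 5.0883e-08
20 log₁₀(5.0883e-08) = -145.87 dB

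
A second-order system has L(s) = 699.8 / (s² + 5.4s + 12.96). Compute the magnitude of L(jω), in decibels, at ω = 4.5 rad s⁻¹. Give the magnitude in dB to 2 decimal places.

28.81 dB

|(j4.5)² + 5.4(j4.5) + 12.96| = |-7.29 + j24.3| = 25.37
|L(j4.5)| = 699.8 / 25.37 = 27.584
20 log₁₀(27.584) = 28.813 dB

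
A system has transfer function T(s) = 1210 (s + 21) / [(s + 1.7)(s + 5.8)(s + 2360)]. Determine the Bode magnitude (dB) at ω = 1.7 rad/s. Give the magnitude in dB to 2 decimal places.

-2.58 dB

|j1.7 + 21| = √(1.7² + 21²) = 21.07
|j1.7 + 1.7| = √(1.7² + 1.7²) = 2.404
|j1.7 + 5.8| = √(1.7² + 5.8²) = 6.044
|j1.7 + 2360| = √(1.7² + 2360²) = 2360
|T(j1.7)| = 1210 × 21.07 / (2.404 × 6.044 × 2360) = 0.7434
20 log₁₀(0.7434) = -2.576 dB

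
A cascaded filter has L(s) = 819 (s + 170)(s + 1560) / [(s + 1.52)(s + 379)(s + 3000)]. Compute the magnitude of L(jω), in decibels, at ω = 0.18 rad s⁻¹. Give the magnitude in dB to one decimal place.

41.9 dB

|j0.18 + 170| = √(0.18² + 170²) = 170
|j0.18 + 1560| = √(0.18² + 1560²) = 1560
|j0.18 + 1.52| = √(0.18² + 1.52²) = 1.531
|j0.18 + 379| = √(0.18² + 379²) = 379
|j0.18 + 3000| = √(0.18² + 3000²) = 3000
|L(j0.18)| = 819 × 170 × 1560 / (1.531 × 379 × 3000) = 124.8
20 log₁₀(124.8) = 41.92 dB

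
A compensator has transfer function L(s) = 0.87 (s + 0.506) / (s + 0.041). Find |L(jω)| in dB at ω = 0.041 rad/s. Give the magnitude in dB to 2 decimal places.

|j0.041 + 0.506| = √(0.041² + 0.506²) = 0.5077
|j0.041 + 0.041| = √(0.041² + 0.041²) = 0.05798
|L(j0.041)| = 0.87 × 0.5077 / 0.05798 = 7.6171
20 log₁₀(7.6171) = 17.636 dB

17.64 dB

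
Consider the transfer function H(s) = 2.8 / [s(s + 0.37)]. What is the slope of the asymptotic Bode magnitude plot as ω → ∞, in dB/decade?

-40 dB/decade

With 0 zeros and 2 poles, the high-frequency asymptotic slope is 20 × (0 − 2) = -40 dB/decade.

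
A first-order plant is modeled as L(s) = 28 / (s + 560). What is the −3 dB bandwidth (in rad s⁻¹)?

560 rad s⁻¹

For a single-pole low-pass, the −3 dB point is at the pole: ω = 560 rad s⁻¹.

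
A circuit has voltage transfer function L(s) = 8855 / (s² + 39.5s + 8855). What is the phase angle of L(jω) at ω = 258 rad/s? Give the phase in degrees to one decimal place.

∠[(j258)² + 39.5(j258) + 8855] = ∠[-57709 + j10191] = 169.99°
∠L(j258) = −169.99° = -169.99°

-170.0°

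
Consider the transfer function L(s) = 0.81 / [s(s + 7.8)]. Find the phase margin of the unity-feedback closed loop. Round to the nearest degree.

89 deg

Gain crossover: |L(jω)| = 1 at ω ≈ 0.104 rad/sec.
∠L(j0.104) = −90° − arctan(0.104/7.8) ≈ -90.76°
PM = 180° + (-90.76°) = 89.24°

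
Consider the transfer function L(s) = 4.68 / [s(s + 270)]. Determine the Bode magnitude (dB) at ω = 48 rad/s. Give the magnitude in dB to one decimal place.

-69.0 dB

|j48 + 270| = √(48² + 270²) = 274.2
|j48| = 48
|L(j48)| = 4.68 / (274.2 × 48) = 0.00035554
20 log₁₀(0.00035554) = -68.98 dB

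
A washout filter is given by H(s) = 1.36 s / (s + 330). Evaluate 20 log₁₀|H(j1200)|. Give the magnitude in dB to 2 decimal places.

|j1200| = 1200
|j1200 + 330| = √(1200² + 330²) = 1245
|H(j1200)| = 1.36 × 1200 / 1245 = 1.3113
20 log₁₀(1.3113) = 2.354 dB

2.35 dB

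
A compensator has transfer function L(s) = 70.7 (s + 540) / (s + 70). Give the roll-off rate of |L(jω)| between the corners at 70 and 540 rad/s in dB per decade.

-20 dB/decade

In this band the factors already past their corner are: pole at 70; net slope = -20 dB/decade.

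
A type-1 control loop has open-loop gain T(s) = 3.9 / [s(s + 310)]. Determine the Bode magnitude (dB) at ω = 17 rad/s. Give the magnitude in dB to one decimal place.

-62.6 dB

|j17 + 310| = √(17² + 310²) = 310.5
|j17| = 17
|T(j17)| = 3.9 / (310.5 × 17) = 0.00073893
20 log₁₀(0.00073893) = -62.63 dB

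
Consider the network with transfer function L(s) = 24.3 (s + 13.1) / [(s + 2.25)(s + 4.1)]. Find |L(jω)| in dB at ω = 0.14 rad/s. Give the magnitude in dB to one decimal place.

|j0.14 + 13.1| = √(0.14² + 13.1²) = 13.1
|j0.14 + 2.25| = √(0.14² + 2.25²) = 2.254
|j0.14 + 4.1| = √(0.14² + 4.1²) = 4.102
|L(j0.14)| = 24.3 × 13.1 / (2.254 × 4.102) = 34.423
20 log₁₀(34.423) = 30.74 dB

30.7 dB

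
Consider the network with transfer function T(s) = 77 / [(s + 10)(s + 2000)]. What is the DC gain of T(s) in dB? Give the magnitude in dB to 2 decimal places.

-48.29 dB

T(0) = 77 / (10 × 2000) = 0.00385
20 log₁₀(0.00385) = -48.291 dB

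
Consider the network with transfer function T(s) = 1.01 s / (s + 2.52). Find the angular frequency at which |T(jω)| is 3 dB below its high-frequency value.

For a single-pole high-pass, the −3 dB point is at the pole: ω = 2.52 rad/sec.

2.52 rad/sec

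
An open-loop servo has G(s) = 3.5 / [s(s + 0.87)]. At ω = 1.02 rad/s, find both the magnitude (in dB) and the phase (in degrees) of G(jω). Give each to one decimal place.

|G| = 8.2 dB, ∠G = -139.5°

|j1.02 + 0.87| = √(1.02² + 0.87²) = 1.341
|j1.02| = 1.02
|G(j1.02)| = 3.5 / (1.341 × 1.02) = 2.5595
20 log₁₀(2.5595) = 8.16 dB
∠(j1.02 + 0.87) = arctan(1.02/0.87) = 49.54°
∠(j1.02) = 90.00°
∠G(j1.02) = − (49.54° + 90.00°) = -139.54°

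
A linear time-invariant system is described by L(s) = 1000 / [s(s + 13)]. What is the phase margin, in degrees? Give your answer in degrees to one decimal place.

Gain crossover: |L(jω)| = 1 at ω ≈ 30.3 rad/s.
∠L(j30.3) = −90° − arctan(30.3/13) ≈ -156.79°
PM = 180° + (-156.79°) = 23.21°

23.2°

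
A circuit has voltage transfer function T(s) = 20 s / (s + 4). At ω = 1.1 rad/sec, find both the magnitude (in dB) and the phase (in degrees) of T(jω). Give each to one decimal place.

|T| = 14.5 dB, ∠T = 74.6°

|j1.1| = 1.1
|j1.1 + 4| = √(1.1² + 4²) = 4.148
|T(j1.1)| = 20 × 1.1 / 4.148 = 5.3031
20 log₁₀(5.3031) = 14.49 dB
∠(j1.1) = 90.00°
∠(j1.1 + 4) = arctan(1.1/4) = 15.38°
∠T(j1.1) = 90.00° − 15.38° = 74.62°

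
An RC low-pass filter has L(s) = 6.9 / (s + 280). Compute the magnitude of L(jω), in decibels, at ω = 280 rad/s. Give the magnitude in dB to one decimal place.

|j280 + 280| = √(280² + 280²) = 396
|L(j280)| = 6.9 / 396 = 0.017425
20 log₁₀(0.017425) = -35.18 dB

-35.2 dB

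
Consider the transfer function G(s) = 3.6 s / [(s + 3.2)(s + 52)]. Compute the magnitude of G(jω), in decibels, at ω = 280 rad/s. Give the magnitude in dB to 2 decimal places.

-37.96 dB

|j280| = 280
|j280 + 3.2| = √(280² + 3.2²) = 280
|j280 + 52| = √(280² + 52²) = 284.8
|G(j280)| = 3.6 × 280 / (280 × 284.8) = 0.01264
20 log₁₀(0.01264) = -37.965 dB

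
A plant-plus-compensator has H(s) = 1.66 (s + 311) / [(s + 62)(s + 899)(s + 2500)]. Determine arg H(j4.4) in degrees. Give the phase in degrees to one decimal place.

-3.6°

∠(j4.4 + 311) = arctan(4.4/311) = 0.81°
∠(j4.4 + 62) = arctan(4.4/62) = 4.06°
∠(j4.4 + 899) = arctan(4.4/899) = 0.28°
∠(j4.4 + 2500) = arctan(4.4/2500) = 0.10°
∠H(j4.4) = 0.81° − (4.06° + 0.28° + 0.10°) = -3.63°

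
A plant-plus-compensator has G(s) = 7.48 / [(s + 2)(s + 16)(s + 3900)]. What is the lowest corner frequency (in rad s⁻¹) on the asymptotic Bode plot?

Break frequencies occur at each pole and zero magnitude: 2 rad s⁻¹, 16 rad s⁻¹, 3900 rad s⁻¹.
The lowest is 2 rad s⁻¹.

2 rad s⁻¹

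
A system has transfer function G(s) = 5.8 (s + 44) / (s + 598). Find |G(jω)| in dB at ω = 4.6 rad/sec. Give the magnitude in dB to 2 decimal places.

|j4.6 + 44| = √(4.6² + 44²) = 44.24
|j4.6 + 598| = √(4.6² + 598²) = 598
|G(j4.6)| = 5.8 × 44.24 / 598 = 0.42907
20 log₁₀(0.42907) = -7.349 dB

-7.35 dB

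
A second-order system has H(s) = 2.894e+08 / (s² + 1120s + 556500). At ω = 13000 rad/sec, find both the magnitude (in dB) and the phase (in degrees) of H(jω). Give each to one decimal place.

|H| = 4.7 dB, ∠H = -175.1°

|(j13000)² + 1120(j13000) + 556500| = |-1.6844e+08 + j1.456e+07| = 1.691e+08
|H(j13000)| = 2.894e+08 / 1.691e+08 = 1.7117
20 log₁₀(1.7117) = 4.67 dB
∠[(j13000)² + 1120(j13000) + 556500] = ∠[-1.6844e+08 + j1.456e+07] = 175.06°
∠H(j13000) = −175.06° = -175.06°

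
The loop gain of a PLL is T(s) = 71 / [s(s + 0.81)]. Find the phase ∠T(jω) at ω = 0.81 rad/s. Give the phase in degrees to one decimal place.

∠(j0.81 + 0.81) = arctan(0.81/0.81) = 45.00°
∠(j0.81) = 90.00°
∠T(j0.81) = − (45.00° + 90.00°) = -135.00°

-135.0°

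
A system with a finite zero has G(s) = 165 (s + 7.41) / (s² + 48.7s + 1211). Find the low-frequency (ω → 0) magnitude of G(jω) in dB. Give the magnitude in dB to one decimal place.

G(0) = 165 × 7.41 / 1211 = 1.0096
20 log₁₀(1.0096) = 0.08 dB

0.1 dB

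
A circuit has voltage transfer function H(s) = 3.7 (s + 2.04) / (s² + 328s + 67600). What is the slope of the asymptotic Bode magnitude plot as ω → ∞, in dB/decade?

-20 dB/decade

With 1 zero and 2 poles, the high-frequency asymptotic slope is 20 × (1 − 2) = -20 dB/decade.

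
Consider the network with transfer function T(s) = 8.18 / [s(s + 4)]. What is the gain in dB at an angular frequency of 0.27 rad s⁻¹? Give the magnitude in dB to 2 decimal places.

17.57 dB

|j0.27 + 4| = √(0.27² + 4²) = 4.009
|j0.27| = 0.27
|T(j0.27)| = 8.18 / (4.009 × 0.27) = 7.5569
20 log₁₀(7.5569) = 17.567 dB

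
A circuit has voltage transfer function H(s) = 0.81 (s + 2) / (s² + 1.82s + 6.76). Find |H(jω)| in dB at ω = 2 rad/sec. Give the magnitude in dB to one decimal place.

-6.0 dB

|j2 + 2| = √(2² + 2²) = 2.828
|(j2)² + 1.82(j2) + 6.76| = |2.76 + j3.64| = 4.568
|H(j2)| = 0.81 × 2.828 / 4.568 = 0.50153
20 log₁₀(0.50153) = -5.99 dB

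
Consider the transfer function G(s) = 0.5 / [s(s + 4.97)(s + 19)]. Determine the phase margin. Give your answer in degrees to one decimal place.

89.9 deg

Gain crossover: |G(jω)| = 1 at ω ≈ 0.00529 rad/s.
∠G(j0.00529) = −90° − arctan(0.00529/4.97) − arctan(0.00529/19) ≈ -90.08°
PM = 180° + (-90.08°) = 89.92°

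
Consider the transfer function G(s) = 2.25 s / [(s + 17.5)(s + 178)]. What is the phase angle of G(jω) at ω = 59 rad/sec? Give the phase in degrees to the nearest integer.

-2 deg

∠(j59) = 90.00°
∠(j59 + 17.5) = arctan(59/17.5) = 73.48°
∠(j59 + 178) = arctan(59/178) = 18.34°
∠G(j59) = 90.00° − (73.48° + 18.34°) = -1.82°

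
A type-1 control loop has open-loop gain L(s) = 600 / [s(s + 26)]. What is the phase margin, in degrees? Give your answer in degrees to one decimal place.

54.2 deg

Gain crossover: |L(jω)| = 1 at ω ≈ 18.7 rad/s.
∠L(j18.7) = −90° − arctan(18.7/26) ≈ -125.76°
PM = 180° + (-125.76°) = 54.24°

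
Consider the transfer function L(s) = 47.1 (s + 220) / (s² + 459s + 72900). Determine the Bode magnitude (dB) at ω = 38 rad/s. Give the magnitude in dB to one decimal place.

|j38 + 220| = √(38² + 220²) = 223.3
|(j38)² + 459(j38) + 72900| = |71456 + j17442| = 7.355e+04
|L(j38)| = 47.1 × 223.3 / 7.355e+04 = 0.14296
20 log₁₀(0.14296) = -16.90 dB

-16.9 dB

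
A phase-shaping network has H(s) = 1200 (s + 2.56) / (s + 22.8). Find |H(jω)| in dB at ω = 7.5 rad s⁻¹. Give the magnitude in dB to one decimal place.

|j7.5 + 2.56| = √(7.5² + 2.56²) = 7.925
|j7.5 + 22.8| = √(7.5² + 22.8²) = 24
|H(j7.5)| = 1200 × 7.925 / 24 = 396.21
20 log₁₀(396.21) = 51.96 dB

52.0 dB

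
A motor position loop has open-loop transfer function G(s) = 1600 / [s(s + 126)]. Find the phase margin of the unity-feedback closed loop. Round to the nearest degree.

84°

Gain crossover: |G(jω)| = 1 at ω ≈ 12.6 rad/sec.
∠G(j12.6) = −90° − arctan(12.6/126) ≈ -95.73°
PM = 180° + (-95.73°) = 84.27°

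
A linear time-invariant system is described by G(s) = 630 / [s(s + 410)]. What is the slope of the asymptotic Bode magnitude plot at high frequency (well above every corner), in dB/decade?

-40 dB/decade

With 0 zeros and 2 poles, the high-frequency asymptotic slope is 20 × (0 − 2) = -40 dB/decade.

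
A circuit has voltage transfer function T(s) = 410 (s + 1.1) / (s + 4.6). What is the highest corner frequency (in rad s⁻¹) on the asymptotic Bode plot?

4.6 rad s⁻¹

Break frequencies occur at each pole and zero magnitude: 1.1 rad s⁻¹, 4.6 rad s⁻¹.
The highest is 4.6 rad s⁻¹.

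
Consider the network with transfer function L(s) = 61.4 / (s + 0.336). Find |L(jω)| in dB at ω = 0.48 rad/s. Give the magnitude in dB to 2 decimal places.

|j0.48 + 0.336| = √(0.48² + 0.336²) = 0.5859
|L(j0.48)| = 61.4 / 0.5859 = 104.79
20 log₁₀(104.79) = 40.407 dB

40.41 dB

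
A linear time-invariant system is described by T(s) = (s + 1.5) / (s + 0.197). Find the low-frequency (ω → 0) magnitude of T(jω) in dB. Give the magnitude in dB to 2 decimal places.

T(0) = 1 × 1.5 / 0.197 = 7.6142
20 log₁₀(7.6142) = 17.633 dB

17.63 dB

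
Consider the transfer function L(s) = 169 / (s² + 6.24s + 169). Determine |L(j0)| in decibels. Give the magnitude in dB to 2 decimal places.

0.00 dB

L(0) = 169 / 169 = 1
20 log₁₀(1) = 0.000 dB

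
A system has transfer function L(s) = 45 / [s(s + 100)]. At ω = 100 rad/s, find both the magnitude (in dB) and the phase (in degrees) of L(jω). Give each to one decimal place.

|L| = -49.9 dB, ∠L = -135.0°

|j100 + 100| = √(100² + 100²) = 141.4
|j100| = 100
|L(j100)| = 45 / (141.4 × 100) = 0.003182
20 log₁₀(0.003182) = -49.95 dB
∠(j100 + 100) = arctan(100/100) = 45.00°
∠(j100) = 90.00°
∠L(j100) = − (45.00° + 90.00°) = -135.00°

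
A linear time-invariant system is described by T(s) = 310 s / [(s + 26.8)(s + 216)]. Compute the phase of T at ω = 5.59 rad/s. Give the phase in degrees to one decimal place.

76.7 deg

∠(j5.59) = 90.00°
∠(j5.59 + 26.8) = arctan(5.59/26.8) = 11.78°
∠(j5.59 + 216) = arctan(5.59/216) = 1.48°
∠T(j5.59) = 90.00° − (11.78° + 1.48°) = 76.74°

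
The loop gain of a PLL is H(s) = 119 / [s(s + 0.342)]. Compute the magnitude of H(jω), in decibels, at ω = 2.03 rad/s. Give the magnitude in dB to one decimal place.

|j2.03 + 0.342| = √(2.03² + 0.342²) = 2.059
|j2.03| = 2.03
|H(j2.03)| = 119 / (2.059 × 2.03) = 28.476
20 log₁₀(28.476) = 29.09 dB

29.1 dB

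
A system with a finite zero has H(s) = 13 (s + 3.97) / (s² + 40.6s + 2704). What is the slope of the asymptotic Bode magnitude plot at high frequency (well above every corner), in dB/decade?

-20 dB/decade

With 1 zero and 2 poles, the high-frequency asymptotic slope is 20 × (1 − 2) = -20 dB/decade.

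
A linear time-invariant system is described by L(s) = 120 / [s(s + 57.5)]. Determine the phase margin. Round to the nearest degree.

88 deg

Gain crossover: |L(jω)| = 1 at ω ≈ 2.09 rad/s.
∠L(j2.09) = −90° − arctan(2.09/57.5) ≈ -92.08°
PM = 180° + (-92.08°) = 87.92°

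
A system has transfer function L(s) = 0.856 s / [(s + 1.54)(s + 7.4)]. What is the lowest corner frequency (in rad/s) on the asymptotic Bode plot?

Break frequencies occur at each pole and zero magnitude: 1.54 rad/s, 7.4 rad/s.
The lowest is 1.54 rad/s.

1.54 rad/s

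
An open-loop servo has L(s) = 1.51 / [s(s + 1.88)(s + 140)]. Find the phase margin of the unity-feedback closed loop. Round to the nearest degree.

90 deg

Gain crossover: |L(jω)| = 1 at ω ≈ 0.00574 rad/s.
∠L(j0.00574) = −90° − arctan(0.00574/1.88) − arctan(0.00574/140) ≈ -90.18°
PM = 180° + (-90.18°) = 89.82°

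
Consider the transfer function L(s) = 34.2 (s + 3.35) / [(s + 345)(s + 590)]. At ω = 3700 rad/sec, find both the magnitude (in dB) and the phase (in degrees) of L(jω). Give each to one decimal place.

|j3700 + 3.35| = √(3700² + 3.35²) = 3700
|j3700 + 345| = √(3700² + 345²) = 3716
|j3700 + 590| = √(3700² + 590²) = 3747
|L(j3700)| = 34.2 × 3700 / (3716 × 3747) = 0.0090885
20 log₁₀(0.0090885) = -40.83 dB
∠(j3700 + 3.35) = arctan(3700/3.35) = 89.95°
∠(j3700 + 345) = arctan(3700/345) = 84.67°
∠(j3700 + 590) = arctan(3700/590) = 80.94°
∠L(j3700) = 89.95° − (84.67° + 80.94°) = -75.66°

|L| = -40.8 dB, ∠L = -75.7°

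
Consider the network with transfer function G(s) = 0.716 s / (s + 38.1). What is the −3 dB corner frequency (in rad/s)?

For a single-pole high-pass, the −3 dB point is at the pole: ω = 38.1 rad/s.

38.1 rad/s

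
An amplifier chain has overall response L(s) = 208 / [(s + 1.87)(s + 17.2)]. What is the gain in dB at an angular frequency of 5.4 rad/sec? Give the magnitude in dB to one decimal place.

6.1 dB

|j5.4 + 1.87| = √(5.4² + 1.87²) = 5.715
|j5.4 + 17.2| = √(5.4² + 17.2²) = 18.03
|L(j5.4)| = 208 / (5.715 × 18.03) = 2.019
20 log₁₀(2.019) = 6.10 dB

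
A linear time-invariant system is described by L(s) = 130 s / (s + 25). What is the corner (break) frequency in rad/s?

25 rad/s

The single real pole at s = −25 gives a corner at ω = 25 rad/s.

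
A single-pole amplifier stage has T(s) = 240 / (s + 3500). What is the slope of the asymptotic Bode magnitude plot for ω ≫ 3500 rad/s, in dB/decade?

-20 dB/decade

With 0 zeros and 1 pole, the high-frequency asymptotic slope is 20 × (0 − 1) = -20 dB/decade.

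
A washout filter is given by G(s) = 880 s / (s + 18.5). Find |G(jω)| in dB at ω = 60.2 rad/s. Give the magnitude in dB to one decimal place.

|j60.2| = 60.2
|j60.2 + 18.5| = √(60.2² + 18.5²) = 62.98
|G(j60.2)| = 880 × 60.2 / 62.98 = 841.18
20 log₁₀(841.18) = 58.50 dB

58.5 dB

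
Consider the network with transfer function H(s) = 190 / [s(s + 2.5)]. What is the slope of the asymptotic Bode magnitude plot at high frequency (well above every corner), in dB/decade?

With 0 zeros and 2 poles, the high-frequency asymptotic slope is 20 × (0 − 2) = -40 dB/decade.

-40 dB/decade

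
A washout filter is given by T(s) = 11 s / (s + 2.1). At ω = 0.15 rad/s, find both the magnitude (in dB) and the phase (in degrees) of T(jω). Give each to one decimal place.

|T| = -2.1 dB, ∠T = 85.9°

|j0.15| = 0.15
|j0.15 + 2.1| = √(0.15² + 2.1²) = 2.105
|T(j0.15)| = 11 × 0.15 / 2.105 = 0.78372
20 log₁₀(0.78372) = -2.12 dB
∠(j0.15) = 90.00°
∠(j0.15 + 2.1) = arctan(0.15/2.1) = 4.09°
∠T(j0.15) = 90.00° − 4.09° = 85.91°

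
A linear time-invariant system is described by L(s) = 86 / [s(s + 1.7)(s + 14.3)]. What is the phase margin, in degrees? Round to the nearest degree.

30°

Gain crossover: |L(jω)| = 1 at ω ≈ 2.16 rad/s.
∠L(j2.16) = −90° − arctan(2.16/1.7) − arctan(2.16/14.3) ≈ -150.42°
PM = 180° + (-150.42°) = 29.58°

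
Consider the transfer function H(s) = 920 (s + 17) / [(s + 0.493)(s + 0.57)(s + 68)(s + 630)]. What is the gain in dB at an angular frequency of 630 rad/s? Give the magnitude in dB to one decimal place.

-111.7 dB

|j630 + 17| = √(630² + 17²) = 630.2
|j630 + 0.493| = √(630² + 0.493²) = 630
|j630 + 0.57| = √(630² + 0.57²) = 630
|j630 + 68| = √(630² + 68²) = 633.7
|j630 + 630| = √(630² + 630²) = 891
|H(j630)| = 920 × 630.2 / (630 × 630 × 633.7 × 891) = 2.5876e-06
20 log₁₀(2.5876e-06) = -111.74 dB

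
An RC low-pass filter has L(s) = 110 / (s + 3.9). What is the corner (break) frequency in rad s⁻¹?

3.9 rad s⁻¹

The single real pole at s = −3.9 gives a corner at ω = 3.9 rad s⁻¹.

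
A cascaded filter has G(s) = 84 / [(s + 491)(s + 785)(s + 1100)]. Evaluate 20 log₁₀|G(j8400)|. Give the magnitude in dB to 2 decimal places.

|j8400 + 491| = √(8400² + 491²) = 8414
|j8400 + 785| = √(8400² + 785²) = 8437
|j8400 + 1100| = √(8400² + 1100²) = 8472
|G(j8400)| = 84 / (8414 × 8437 × 8472) = 1.3968e-10
20 log₁₀(1.3968e-10) = -197.098 dB

-197.10 dB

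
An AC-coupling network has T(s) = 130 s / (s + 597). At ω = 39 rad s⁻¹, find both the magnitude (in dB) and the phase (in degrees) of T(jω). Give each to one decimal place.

|T| = 18.6 dB, ∠T = 86.3°

|j39| = 39
|j39 + 597| = √(39² + 597²) = 598.3
|T(j39)| = 130 × 39 / 598.3 = 8.4744
20 log₁₀(8.4744) = 18.56 dB
∠(j39) = 90.00°
∠(j39 + 597) = arctan(39/597) = 3.74°
∠T(j39) = 90.00° − 3.74° = 86.26°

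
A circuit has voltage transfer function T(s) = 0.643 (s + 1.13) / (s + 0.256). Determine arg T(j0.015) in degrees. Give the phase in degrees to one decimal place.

-2.6°

∠(j0.015 + 1.13) = arctan(0.015/1.13) = 0.76°
∠(j0.015 + 0.256) = arctan(0.015/0.256) = 3.35°
∠T(j0.015) = 0.76° − 3.35° = -2.59°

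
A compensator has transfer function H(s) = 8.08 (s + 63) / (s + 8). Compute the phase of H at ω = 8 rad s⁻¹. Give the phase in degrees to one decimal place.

∠(j8 + 63) = arctan(8/63) = 7.24°
∠(j8 + 8) = arctan(8/8) = 45.00°
∠H(j8) = 7.24° − 45.00° = -37.76°

-37.8°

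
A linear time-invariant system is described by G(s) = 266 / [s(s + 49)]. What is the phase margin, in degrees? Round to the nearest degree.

Gain crossover: |G(jω)| = 1 at ω ≈ 5.4 rad/s.
∠G(j5.4) = −90° − arctan(5.4/49) ≈ -96.28°
PM = 180° + (-96.28°) = 83.72°

84°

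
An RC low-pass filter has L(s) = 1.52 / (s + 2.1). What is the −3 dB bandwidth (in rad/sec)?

2.1 rad/sec

For a single-pole low-pass, the −3 dB point is at the pole: ω = 2.1 rad/sec.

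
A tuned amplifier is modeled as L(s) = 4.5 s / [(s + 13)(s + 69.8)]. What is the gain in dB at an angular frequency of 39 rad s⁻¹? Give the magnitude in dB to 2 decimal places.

|j39| = 39
|j39 + 13| = √(39² + 13²) = 41.11
|j39 + 69.8| = √(39² + 69.8²) = 79.96
|L(j39)| = 4.5 × 39 / (41.11 × 79.96) = 0.053392
20 log₁₀(0.053392) = -25.450 dB

-25.45 dB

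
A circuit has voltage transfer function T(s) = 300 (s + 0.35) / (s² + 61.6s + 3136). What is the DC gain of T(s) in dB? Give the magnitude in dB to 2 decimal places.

T(0) = 300 × 0.35 / 3136 = 0.033482
20 log₁₀(0.033482) = -29.504 dB

-29.50 dB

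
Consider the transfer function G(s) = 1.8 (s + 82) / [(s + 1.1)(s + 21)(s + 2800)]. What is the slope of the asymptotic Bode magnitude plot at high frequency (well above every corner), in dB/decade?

-40 dB/decade

With 1 zero and 3 poles, the high-frequency asymptotic slope is 20 × (1 − 3) = -40 dB/decade.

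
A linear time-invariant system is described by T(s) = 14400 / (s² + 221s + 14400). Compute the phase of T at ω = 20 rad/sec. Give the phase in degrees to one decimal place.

-17.5 deg

∠[(j20)² + 221(j20) + 14400] = ∠[14000 + j4420] = 17.52°
∠T(j20) = −17.52° = -17.52°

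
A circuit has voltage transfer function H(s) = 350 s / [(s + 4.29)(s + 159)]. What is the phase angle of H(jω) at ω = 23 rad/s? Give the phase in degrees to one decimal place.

2.3°

∠(j23) = 90.00°
∠(j23 + 4.29) = arctan(23/4.29) = 79.43°
∠(j23 + 159) = arctan(23/159) = 8.23°
∠H(j23) = 90.00° − (79.43° + 8.23°) = 2.33°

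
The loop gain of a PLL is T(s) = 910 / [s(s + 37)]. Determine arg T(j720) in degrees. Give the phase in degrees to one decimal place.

∠(j720 + 37) = arctan(720/37) = 87.06°
∠(j720) = 90.00°
∠T(j720) = − (87.06° + 90.00°) = -177.06°

-177.1°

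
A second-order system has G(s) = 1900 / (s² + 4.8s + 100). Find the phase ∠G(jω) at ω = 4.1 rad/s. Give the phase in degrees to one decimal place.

-13.3 deg

∠[(j4.1)² + 4.8(j4.1) + 100] = ∠[83.19 + j19.68] = 13.31°
∠G(j4.1) = −13.31° = -13.31°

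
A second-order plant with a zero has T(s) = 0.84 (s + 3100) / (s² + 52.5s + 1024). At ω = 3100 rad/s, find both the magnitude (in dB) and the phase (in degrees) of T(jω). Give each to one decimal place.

|j3100 + 3100| = √(3100² + 3100²) = 4384
|(j3100)² + 52.5(j3100) + 1024| = |-9.609e+06 + j1.6275e+05| = 9.61e+06
|T(j3100)| = 0.84 × 4384 / 9.61e+06 = 0.00038319
20 log₁₀(0.00038319) = -68.33 dB
∠(j3100 + 3100) = arctan(3100/3100) = 45.00°
∠[(j3100)² + 52.5(j3100) + 1024] = ∠[-9.609e+06 + j1.6275e+05] = 179.03°
∠T(j3100) = 45.00° − 179.03° = -134.03°

|T| = -68.3 dB, ∠T = -134.0°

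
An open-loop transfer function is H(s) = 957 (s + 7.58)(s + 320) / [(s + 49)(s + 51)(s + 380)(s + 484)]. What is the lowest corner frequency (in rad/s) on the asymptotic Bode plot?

7.58 rad/s

Break frequencies occur at each pole and zero magnitude: 7.58 rad/s, 49 rad/s, 51 rad/s, 320 rad/s, 380 rad/s, 484 rad/s.
The lowest is 7.58 rad/s.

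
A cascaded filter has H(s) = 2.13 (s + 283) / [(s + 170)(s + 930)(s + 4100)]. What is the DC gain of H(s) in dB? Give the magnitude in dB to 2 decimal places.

-120.63 dB

H(0) = 2.13 × 283 / (170 × 930 × 4100) = 9.2993e-07
20 log₁₀(9.2993e-07) = -120.631 dB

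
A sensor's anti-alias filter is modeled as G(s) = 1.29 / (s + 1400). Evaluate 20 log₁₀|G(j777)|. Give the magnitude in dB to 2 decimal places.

|j777 + 1400| = √(777² + 1400²) = 1601
|G(j777)| = 1.29 / 1601 = 0.00080566
20 log₁₀(0.00080566) = -61.877 dB

-61.88 dB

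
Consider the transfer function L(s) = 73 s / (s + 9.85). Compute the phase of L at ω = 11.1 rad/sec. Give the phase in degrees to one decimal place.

∠(j11.1) = 90.00°
∠(j11.1 + 9.85) = arctan(11.1/9.85) = 48.41°
∠L(j11.1) = 90.00° − 48.41° = 41.59°

41.6°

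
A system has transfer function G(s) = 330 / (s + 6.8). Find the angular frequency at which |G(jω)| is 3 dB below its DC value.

6.8 rad/s

For a single-pole low-pass, the −3 dB point is at the pole: ω = 6.8 rad/s.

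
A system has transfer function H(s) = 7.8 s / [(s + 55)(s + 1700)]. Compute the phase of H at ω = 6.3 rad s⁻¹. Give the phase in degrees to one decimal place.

83.3°

∠(j6.3) = 90.00°
∠(j6.3 + 55) = arctan(6.3/55) = 6.53°
∠(j6.3 + 1700) = arctan(6.3/1700) = 0.21°
∠H(j6.3) = 90.00° − (6.53° + 0.21°) = 83.25°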